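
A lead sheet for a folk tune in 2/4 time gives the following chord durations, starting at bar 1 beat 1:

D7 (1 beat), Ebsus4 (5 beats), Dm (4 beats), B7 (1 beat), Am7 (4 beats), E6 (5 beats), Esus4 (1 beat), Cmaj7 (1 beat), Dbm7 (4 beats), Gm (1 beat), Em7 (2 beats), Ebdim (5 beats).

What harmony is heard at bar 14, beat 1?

Beat 1 of bar 14 is beat (14−1)×2 + 1 = 27 overall.
Running totals: D7 ends at 1, Ebsus4 ends at 6, Dm ends at 10, B7 ends at 11, Am7 ends at 15, E6 ends at 20, Esus4 ends at 21, Cmaj7 ends at 22, Dbm7 ends at 26, Gm ends at 27.
Beat 27 falls within Gm.

Gm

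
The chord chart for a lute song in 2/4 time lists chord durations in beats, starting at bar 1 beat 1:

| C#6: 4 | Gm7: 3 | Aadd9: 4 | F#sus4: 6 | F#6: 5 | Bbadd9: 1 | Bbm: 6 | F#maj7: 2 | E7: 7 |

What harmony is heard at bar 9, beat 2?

F#6

Beat 2 of bar 9 is beat (9−1)×2 + 2 = 18 overall.
Running totals: C#6 ends at 4, Gm7 ends at 7, Aadd9 ends at 11, F#sus4 ends at 17, F#6 ends at 22.
Beat 18 falls within F#6.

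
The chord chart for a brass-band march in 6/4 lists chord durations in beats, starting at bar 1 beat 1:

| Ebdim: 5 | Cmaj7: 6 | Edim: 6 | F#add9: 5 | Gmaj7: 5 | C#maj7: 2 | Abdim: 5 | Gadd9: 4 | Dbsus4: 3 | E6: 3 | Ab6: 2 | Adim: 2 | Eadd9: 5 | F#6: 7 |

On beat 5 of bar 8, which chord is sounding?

Adim

Beat 5 of bar 8 is beat (8−1)×6 + 5 = 47 overall.
Running totals: Ebdim ends at 5, Cmaj7 ends at 11, Edim ends at 17, F#add9 ends at 22, Gmaj7 ends at 27, C#maj7 ends at 29, Abdim ends at 34, Gadd9 ends at 38, Dbsus4 ends at 41, E6 ends at 44, Ab6 ends at 46, Adim ends at 48.
Beat 47 falls within Adim.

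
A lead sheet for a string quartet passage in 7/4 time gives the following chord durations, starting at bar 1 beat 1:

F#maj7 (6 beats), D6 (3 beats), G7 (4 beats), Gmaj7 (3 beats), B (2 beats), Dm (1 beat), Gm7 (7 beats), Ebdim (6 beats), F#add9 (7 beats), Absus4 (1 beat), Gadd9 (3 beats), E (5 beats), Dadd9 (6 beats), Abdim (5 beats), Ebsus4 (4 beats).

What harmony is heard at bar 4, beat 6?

Ebdim

Beat 6 of bar 4 is beat (4−1)×7 + 6 = 27 overall.
Running totals: F#maj7 ends at 6, D6 ends at 9, G7 ends at 13, Gmaj7 ends at 16, B ends at 18, Dm ends at 19, Gm7 ends at 26, Ebdim ends at 32.
Beat 27 falls within Ebdim.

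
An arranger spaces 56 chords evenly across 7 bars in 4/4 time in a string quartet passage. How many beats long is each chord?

7 bars × 4 beats/bar = 28 beats total.
28 beats ÷ 56 chords = 0.5 beats per chord.
(That is an eighth note.)

0.5 beats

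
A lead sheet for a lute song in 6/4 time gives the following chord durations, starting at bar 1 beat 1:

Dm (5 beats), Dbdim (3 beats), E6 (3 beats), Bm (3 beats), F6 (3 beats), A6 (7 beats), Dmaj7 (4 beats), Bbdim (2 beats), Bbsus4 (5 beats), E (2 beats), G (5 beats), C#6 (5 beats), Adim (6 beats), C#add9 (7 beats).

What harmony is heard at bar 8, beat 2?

C#6

Beat 2 of bar 8 is beat (8−1)×6 + 2 = 44 overall.
Running totals: Dm ends at 5, Dbdim ends at 8, E6 ends at 11, Bm ends at 14, F6 ends at 17, A6 ends at 24, Dmaj7 ends at 28, Bbdim ends at 30, Bbsus4 ends at 35, E ends at 37, G ends at 42, C#6 ends at 47.
Beat 44 falls within C#6.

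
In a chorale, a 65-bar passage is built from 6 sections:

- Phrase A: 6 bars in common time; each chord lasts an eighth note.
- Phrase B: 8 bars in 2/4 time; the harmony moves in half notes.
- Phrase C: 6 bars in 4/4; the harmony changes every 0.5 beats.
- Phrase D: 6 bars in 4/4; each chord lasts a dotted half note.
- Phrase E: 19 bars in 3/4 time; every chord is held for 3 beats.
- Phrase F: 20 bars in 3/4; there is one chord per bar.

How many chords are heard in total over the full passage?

151 chords

A has 24 beats and chords last 0.5 each, so 48 chords.
B has 16 beats and chords last 2 each, so 8 chords.
C has 24 beats and chords last 0.5 each, so 48 chords.
D has 24 beats and chords last 3 each, so 8 chords.
E has 57 beats and chords last 3 each, so 19 chords.
F has 60 beats and chords last 3 each, so 20 chords.
Total: 48 + 8 + 48 + 8 + 19 + 20 = 151.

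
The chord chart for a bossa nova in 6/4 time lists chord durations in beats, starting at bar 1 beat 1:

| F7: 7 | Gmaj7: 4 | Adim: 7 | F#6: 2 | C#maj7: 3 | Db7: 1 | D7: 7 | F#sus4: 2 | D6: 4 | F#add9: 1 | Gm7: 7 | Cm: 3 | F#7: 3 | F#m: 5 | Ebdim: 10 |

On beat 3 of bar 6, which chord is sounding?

F#sus4

Beat 3 of bar 6 is beat (6−1)×6 + 3 = 33 overall.
Running totals: F7 ends at 7, Gmaj7 ends at 11, Adim ends at 18, F#6 ends at 20, C#maj7 ends at 23, Db7 ends at 24, D7 ends at 31, F#sus4 ends at 33.
Beat 33 falls within F#sus4.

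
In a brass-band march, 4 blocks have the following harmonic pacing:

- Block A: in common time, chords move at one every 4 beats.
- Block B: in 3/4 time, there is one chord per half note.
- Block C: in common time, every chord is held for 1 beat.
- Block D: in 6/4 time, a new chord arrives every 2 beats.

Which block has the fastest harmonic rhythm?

Block C

A: each chord is 4 beats in 4/4, so 1 per bar.
B: each chord is 2 beats in 3/4, so 1.5 per bar.
C: each chord is 1 beat in 4/4, so 4 per bar.
D: each chord is 2 beats in 6/4, so 3 per bar.
Fastest is C at 4 chords/bar.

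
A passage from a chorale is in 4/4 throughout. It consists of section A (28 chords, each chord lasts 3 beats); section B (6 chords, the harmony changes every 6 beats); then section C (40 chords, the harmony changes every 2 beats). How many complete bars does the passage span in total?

A: 28 × 3 = 84 beats = 21 bars.
B: 6 × 6 = 36 beats = 9 bars.
C: 40 × 2 = 80 beats = 20 bars.
Total: 21 + 9 + 20 = 50 bars.

50 bars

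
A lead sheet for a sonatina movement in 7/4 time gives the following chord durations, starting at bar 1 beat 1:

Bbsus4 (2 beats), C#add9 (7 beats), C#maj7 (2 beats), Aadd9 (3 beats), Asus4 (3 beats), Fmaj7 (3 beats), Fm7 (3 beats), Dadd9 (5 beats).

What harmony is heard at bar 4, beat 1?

Fm7

Beat 1 of bar 4 is beat (4−1)×7 + 1 = 22 overall.
Running totals: Bbsus4 ends at 2, C#add9 ends at 9, C#maj7 ends at 11, Aadd9 ends at 14, Asus4 ends at 17, Fmaj7 ends at 20, Fm7 ends at 23.
Beat 22 falls within Fm7.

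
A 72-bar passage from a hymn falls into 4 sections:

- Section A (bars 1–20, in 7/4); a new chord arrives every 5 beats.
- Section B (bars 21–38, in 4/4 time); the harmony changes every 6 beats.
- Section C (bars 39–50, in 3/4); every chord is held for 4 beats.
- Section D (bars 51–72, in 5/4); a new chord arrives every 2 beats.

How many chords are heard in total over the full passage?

A: 20·7 = 140 beats, 140/5 = 28 chords.
B: 18·4 = 72 beats, 72/6 = 12 chords.
C: 12·3 = 36 beats, 36/4 = 9 chords.
D: 22·5 = 110 beats, 110/2 = 55 chords.
Total: 28 + 12 + 9 + 55 = 104.

104 chords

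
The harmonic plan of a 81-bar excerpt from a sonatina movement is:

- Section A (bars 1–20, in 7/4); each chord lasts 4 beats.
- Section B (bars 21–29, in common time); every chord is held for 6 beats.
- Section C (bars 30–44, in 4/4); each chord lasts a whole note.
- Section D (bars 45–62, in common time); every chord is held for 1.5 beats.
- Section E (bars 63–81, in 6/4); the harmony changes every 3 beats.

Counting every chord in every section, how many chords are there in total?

A: 20·7 = 140 beats, 140/4 = 35 chords.
B: 9·4 = 36 beats, 36/6 = 6 chords.
C: 15·4 = 60 beats, 60/4 = 15 chords.
D: 18·4 = 72 beats, 72/1.5 = 48 chords.
E: 19·6 = 114 beats, 114/3 = 38 chords.
Total: 35 + 6 + 15 + 48 + 38 = 142.

142 chords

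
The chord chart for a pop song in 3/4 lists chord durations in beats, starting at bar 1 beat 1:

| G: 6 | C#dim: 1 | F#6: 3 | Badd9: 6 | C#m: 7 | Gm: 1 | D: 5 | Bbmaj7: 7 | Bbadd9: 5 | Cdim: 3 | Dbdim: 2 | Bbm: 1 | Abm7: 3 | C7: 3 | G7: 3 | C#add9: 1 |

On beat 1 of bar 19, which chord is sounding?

Beat 1 of bar 19 is beat (19−1)×3 + 1 = 55 overall.
Running totals: G ends at 6, C#dim ends at 7, F#6 ends at 10, Badd9 ends at 16, C#m ends at 23, Gm ends at 24, D ends at 29, Bbmaj7 ends at 36, Bbadd9 ends at 41, Cdim ends at 44, Dbdim ends at 46, Bbm ends at 47, Abm7 ends at 50, C7 ends at 53, G7 ends at 56.
Beat 55 falls within G7.

G7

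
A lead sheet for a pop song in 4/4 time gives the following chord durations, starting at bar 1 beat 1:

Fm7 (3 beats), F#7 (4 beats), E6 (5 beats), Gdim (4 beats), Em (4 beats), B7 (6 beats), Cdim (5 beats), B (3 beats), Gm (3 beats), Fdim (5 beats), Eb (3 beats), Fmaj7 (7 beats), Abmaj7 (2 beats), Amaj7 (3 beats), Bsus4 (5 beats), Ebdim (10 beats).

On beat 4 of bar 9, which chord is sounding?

Gm

Beat 4 of bar 9 is beat (9−1)×4 + 4 = 36 overall.
Running totals: Fm7 ends at 3, F#7 ends at 7, E6 ends at 12, Gdim ends at 16, Em ends at 20, B7 ends at 26, Cdim ends at 31, B ends at 34, Gm ends at 37.
Beat 36 falls within Gm.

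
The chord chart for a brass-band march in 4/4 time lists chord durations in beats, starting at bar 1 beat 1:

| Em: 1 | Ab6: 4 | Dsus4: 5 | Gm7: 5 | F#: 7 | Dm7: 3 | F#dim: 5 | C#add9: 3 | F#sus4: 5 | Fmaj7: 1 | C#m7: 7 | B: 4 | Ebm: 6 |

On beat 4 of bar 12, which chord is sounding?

Beat 4 of bar 12 is beat (12−1)×4 + 4 = 48 overall.
Running totals: Em ends at 1, Ab6 ends at 5, Dsus4 ends at 10, Gm7 ends at 15, F# ends at 22, Dm7 ends at 25, F#dim ends at 30, C#add9 ends at 33, F#sus4 ends at 38, Fmaj7 ends at 39, C#m7 ends at 46, B ends at 50.
Beat 48 falls within B.

B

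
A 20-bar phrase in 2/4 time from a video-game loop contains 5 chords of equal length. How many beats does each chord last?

20 bars × 2 beats/bar = 40 beats total.
40 beats ÷ 5 chords = 8 beats per chord.

8 beats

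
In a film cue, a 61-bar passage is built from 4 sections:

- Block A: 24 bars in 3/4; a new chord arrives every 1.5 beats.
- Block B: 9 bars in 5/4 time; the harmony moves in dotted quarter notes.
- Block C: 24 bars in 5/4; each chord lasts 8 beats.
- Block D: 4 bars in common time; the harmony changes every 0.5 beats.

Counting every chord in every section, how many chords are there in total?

A: 24 bars × 3 beats = 72 beats; 1.5 beats/chord → 48 chords.
B: 9 bars × 5 beats = 45 beats; 1.5 beats/chord → 30 chords.
C: 24 bars × 5 beats = 120 beats; 8 beats/chord → 15 chords.
D: 4 bars × 4 beats = 16 beats; 0.5 beats/chord → 32 chords.
Total: 48 + 30 + 15 + 32 = 125.

125 chords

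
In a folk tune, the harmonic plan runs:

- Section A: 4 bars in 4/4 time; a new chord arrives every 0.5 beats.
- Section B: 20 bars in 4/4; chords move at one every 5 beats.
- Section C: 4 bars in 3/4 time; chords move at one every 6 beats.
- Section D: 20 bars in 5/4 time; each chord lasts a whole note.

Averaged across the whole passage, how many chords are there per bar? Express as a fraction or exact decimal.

25/16 chords per bar

A: 4 × 4 = 16 beats ÷ 0.5 = 32 chords.
B: 20 × 4 = 80 beats ÷ 5 = 16 chords.
C: 4 × 3 = 12 beats ÷ 6 = 2 chords.
D: 20 × 5 = 100 beats ÷ 4 = 25 chords.
Overall: 75 chords over 48 bars → 75/48 = 25/16 chords per bar.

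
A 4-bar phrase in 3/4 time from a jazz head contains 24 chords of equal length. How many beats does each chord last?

0.5 beats

4 bars × 3 beats/bar = 12 beats total.
12 beats ÷ 24 chords = 0.5 beats per chord.
(That is an eighth note.)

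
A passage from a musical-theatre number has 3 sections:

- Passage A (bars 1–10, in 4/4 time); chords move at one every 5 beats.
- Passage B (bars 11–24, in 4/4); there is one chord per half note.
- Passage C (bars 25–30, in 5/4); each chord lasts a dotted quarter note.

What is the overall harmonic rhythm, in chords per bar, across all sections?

28/15 chords per bar

A: 10 × 4 = 40 beats ÷ 5 = 8 chords.
B: 14 × 4 = 56 beats ÷ 2 = 28 chords.
C: 6 × 5 = 30 beats ÷ 1.5 = 20 chords.
Overall: 56 chords over 30 bars → 56/30 = 28/15 chords per bar.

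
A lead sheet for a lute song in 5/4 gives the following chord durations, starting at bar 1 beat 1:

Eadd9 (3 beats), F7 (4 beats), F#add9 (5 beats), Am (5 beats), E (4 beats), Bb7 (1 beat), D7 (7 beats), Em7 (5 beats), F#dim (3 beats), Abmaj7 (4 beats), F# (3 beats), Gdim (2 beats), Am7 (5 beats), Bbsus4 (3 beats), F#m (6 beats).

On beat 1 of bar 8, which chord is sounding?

Beat 1 of bar 8 is beat (8−1)×5 + 1 = 36 overall.
Running totals: Eadd9 ends at 3, F7 ends at 7, F#add9 ends at 12, Am ends at 17, E ends at 21, Bb7 ends at 22, D7 ends at 29, Em7 ends at 34, F#dim ends at 37.
Beat 36 falls within F#dim.

F#dim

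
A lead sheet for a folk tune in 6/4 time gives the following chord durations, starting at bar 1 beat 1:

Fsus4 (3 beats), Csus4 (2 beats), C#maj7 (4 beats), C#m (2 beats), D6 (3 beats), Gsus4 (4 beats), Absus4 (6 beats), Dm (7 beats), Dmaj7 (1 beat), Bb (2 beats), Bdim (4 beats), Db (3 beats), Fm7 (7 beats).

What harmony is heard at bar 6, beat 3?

Beat 3 of bar 6 is beat (6−1)×6 + 3 = 33 overall.
Running totals: Fsus4 ends at 3, Csus4 ends at 5, C#maj7 ends at 9, C#m ends at 11, D6 ends at 14, Gsus4 ends at 18, Absus4 ends at 24, Dm ends at 31, Dmaj7 ends at 32, Bb ends at 34.
Beat 33 falls within Bb.

Bb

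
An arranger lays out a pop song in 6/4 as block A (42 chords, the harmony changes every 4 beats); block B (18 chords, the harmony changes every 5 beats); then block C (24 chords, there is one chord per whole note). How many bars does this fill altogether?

A: 42 × 4 = 168 beats = 28 bars.
B: 18 × 5 = 90 beats = 15 bars.
C: 24 × 4 = 96 beats = 16 bars.
Total: 28 + 15 + 16 = 59 bars.

59 bars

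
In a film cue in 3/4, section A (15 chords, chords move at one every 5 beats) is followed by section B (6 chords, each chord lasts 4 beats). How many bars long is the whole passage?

A: 15 × 5 = 75 beats = 25 bars.
B: 6 × 4 = 24 beats = 8 bars.
Total: 25 + 8 = 33 bars.

33 bars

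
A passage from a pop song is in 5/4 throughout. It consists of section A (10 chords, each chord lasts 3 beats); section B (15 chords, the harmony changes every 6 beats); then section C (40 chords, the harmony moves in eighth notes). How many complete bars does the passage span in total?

A: 10 × 3 = 30 beats = 6 bars.
B: 15 × 6 = 90 beats = 18 bars.
C: 40 × 0.5 = 20 beats = 4 bars.
Total: 6 + 18 + 4 = 28 bars.

28 bars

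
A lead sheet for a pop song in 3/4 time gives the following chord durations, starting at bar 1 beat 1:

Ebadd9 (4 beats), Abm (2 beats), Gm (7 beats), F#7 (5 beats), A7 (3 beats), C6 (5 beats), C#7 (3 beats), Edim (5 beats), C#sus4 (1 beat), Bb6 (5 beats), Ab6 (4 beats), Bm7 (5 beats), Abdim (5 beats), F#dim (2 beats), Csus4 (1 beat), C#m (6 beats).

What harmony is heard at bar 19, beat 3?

Csus4

Beat 3 of bar 19 is beat (19−1)×3 + 3 = 57 overall.
Running totals: Ebadd9 ends at 4, Abm ends at 6, Gm ends at 13, F#7 ends at 18, A7 ends at 21, C6 ends at 26, C#7 ends at 29, Edim ends at 34, C#sus4 ends at 35, Bb6 ends at 40, Ab6 ends at 44, Bm7 ends at 49, Abdim ends at 54, F#dim ends at 56, Csus4 ends at 57.
Beat 57 falls within Csus4.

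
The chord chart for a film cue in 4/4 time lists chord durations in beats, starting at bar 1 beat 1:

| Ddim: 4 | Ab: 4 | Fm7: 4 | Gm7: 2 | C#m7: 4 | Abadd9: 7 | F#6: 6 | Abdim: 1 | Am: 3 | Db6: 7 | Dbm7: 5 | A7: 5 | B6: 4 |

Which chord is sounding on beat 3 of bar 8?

Beat 3 of bar 8 is beat (8−1)×4 + 3 = 31 overall.
Running totals: Ddim ends at 4, Ab ends at 8, Fm7 ends at 12, Gm7 ends at 14, C#m7 ends at 18, Abadd9 ends at 25, F#6 ends at 31.
Beat 31 falls within F#6.

F#6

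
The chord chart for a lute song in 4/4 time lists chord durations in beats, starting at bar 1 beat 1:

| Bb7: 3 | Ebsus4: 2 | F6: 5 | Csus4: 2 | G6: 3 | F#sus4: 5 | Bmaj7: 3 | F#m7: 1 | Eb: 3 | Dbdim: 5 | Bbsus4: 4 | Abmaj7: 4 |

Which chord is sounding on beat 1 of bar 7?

Eb

Beat 1 of bar 7 is beat (7−1)×4 + 1 = 25 overall.
Running totals: Bb7 ends at 3, Ebsus4 ends at 5, F6 ends at 10, Csus4 ends at 12, G6 ends at 15, F#sus4 ends at 20, Bmaj7 ends at 23, F#m7 ends at 24, Eb ends at 27.
Beat 25 falls within Eb.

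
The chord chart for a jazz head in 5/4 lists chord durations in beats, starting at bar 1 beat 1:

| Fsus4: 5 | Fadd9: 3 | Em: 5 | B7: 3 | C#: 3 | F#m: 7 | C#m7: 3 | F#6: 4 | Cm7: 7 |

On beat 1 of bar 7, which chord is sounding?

Beat 1 of bar 7 is beat (7−1)×5 + 1 = 31 overall.
Running totals: Fsus4 ends at 5, Fadd9 ends at 8, Em ends at 13, B7 ends at 16, C# ends at 19, F#m ends at 26, C#m7 ends at 29, F#6 ends at 33.
Beat 31 falls within F#6.

F#6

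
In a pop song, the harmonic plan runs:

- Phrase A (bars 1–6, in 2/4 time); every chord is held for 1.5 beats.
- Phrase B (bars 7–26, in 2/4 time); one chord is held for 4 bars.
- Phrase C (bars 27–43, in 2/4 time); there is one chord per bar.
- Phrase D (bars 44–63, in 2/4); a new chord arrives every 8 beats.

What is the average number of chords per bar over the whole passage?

A: 6 × 2 = 12 beats ÷ 1.5 = 8 chords.
B: 20 × 2 = 40 beats ÷ 8 = 5 chords.
C: 17 × 2 = 34 beats ÷ 2 = 17 chords.
D: 20 × 2 = 40 beats ÷ 8 = 5 chords.
Overall: 35 chords over 63 bars → 35/63 = 5/9 chords per bar.

5/9 chords per bar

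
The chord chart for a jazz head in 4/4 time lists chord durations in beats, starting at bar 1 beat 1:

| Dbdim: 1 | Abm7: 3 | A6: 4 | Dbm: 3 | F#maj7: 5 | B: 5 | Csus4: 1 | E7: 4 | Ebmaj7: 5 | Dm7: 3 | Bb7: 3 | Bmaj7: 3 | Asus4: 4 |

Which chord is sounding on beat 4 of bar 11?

Beat 4 of bar 11 is beat (11−1)×4 + 4 = 44 overall.
Running totals: Dbdim ends at 1, Abm7 ends at 4, A6 ends at 8, Dbm ends at 11, F#maj7 ends at 16, B ends at 21, Csus4 ends at 22, E7 ends at 26, Ebmaj7 ends at 31, Dm7 ends at 34, Bb7 ends at 37, Bmaj7 ends at 40, Asus4 ends at 44.
Beat 44 falls within Asus4.

Asus4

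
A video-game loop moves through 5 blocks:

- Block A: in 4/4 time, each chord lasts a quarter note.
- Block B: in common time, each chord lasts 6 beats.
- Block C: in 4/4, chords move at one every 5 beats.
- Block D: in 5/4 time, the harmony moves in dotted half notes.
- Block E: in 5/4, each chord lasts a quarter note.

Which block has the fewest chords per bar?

Block B

A: each chord is 1 beat in 4/4, so 4 per bar.
B: each chord is 6 beats in 4/4, so 2/3 per bar.
C: each chord is 5 beats in 4/4, so 0.8 per bar.
D: each chord is 3 beats in 5/4, so 5/3 per bar.
E: each chord is 1 beat in 5/4, so 5 per bar.
Slowest is B at 2/3 chords/bar.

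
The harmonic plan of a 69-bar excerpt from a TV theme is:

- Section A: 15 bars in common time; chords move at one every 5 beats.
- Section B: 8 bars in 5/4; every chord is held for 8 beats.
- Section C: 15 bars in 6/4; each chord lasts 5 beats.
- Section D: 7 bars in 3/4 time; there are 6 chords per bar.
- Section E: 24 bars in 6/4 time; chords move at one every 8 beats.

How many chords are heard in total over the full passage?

A: 15 bars × 4 beats = 60 beats; 5 beats/chord → 12 chords.
B: 8 bars × 5 beats = 40 beats; 8 beats/chord → 5 chords.
C: 15 bars × 6 beats = 90 beats; 5 beats/chord → 18 chords.
D: 7 bars × 3 beats = 21 beats; 0.5 beats/chord → 42 chords.
E: 24 bars × 6 beats = 144 beats; 8 beats/chord → 18 chords.
Total: 12 + 5 + 18 + 42 + 18 = 95.

95 chords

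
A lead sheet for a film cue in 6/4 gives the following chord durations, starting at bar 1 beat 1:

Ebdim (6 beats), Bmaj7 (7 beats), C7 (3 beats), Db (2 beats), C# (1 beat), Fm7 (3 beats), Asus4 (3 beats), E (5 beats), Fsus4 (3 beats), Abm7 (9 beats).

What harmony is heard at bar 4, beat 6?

Beat 6 of bar 4 is beat (4−1)×6 + 6 = 24 overall.
Running totals: Ebdim ends at 6, Bmaj7 ends at 13, C7 ends at 16, Db ends at 18, C# ends at 19, Fm7 ends at 22, Asus4 ends at 25.
Beat 24 falls within Asus4.

Asus4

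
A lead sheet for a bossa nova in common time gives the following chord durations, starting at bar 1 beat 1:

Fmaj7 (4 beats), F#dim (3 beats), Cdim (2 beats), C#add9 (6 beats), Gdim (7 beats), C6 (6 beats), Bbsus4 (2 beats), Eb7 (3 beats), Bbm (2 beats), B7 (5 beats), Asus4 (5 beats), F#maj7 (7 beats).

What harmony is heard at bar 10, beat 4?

B7

Beat 4 of bar 10 is beat (10−1)×4 + 4 = 40 overall.
Running totals: Fmaj7 ends at 4, F#dim ends at 7, Cdim ends at 9, C#add9 ends at 15, Gdim ends at 22, C6 ends at 28, Bbsus4 ends at 30, Eb7 ends at 33, Bbm ends at 35, B7 ends at 40.
Beat 40 falls within B7.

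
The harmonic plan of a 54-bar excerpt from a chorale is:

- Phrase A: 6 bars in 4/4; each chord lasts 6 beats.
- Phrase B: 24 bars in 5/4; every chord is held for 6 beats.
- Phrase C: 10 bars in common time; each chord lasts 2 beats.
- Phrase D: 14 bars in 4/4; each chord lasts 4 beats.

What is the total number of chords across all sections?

58 chords

A: 6·4 = 24 beats, 24/6 = 4 chords.
B: 24·5 = 120 beats, 120/6 = 20 chords.
C: 10·4 = 40 beats, 40/2 = 20 chords.
D: 14·4 = 56 beats, 56/4 = 14 chords.
Total: 4 + 20 + 20 + 14 = 58.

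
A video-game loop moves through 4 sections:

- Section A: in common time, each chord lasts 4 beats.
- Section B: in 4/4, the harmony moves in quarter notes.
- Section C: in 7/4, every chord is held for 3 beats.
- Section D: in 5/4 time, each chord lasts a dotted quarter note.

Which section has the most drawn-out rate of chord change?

Section A

A: 4 beats/bar ÷ 4 beats/chord = 1 chord/bar.
B: 4 beats/bar ÷ 1 beat/chord = 4 chords/bar.
C: 7 beats/bar ÷ 3 beats/chord = 7/3 chords/bar.
D: 5 beats/bar ÷ 1.5 beats/chord = 10/3 chords/bar.
Slowest is A at 1 chords/bar.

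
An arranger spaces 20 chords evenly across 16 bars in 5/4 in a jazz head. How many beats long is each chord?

4 beats

16 bars × 5 beats/bar = 80 beats total.
80 beats ÷ 20 chords = 4 beats per chord.
(That is a whole note.)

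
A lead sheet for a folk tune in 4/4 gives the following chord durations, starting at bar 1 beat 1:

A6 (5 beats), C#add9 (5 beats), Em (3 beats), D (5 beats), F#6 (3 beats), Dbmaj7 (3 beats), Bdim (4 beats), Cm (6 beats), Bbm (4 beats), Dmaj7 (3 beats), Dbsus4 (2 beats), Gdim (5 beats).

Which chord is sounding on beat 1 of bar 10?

Bbm

Beat 1 of bar 10 is beat (10−1)×4 + 1 = 37 overall.
Running totals: A6 ends at 5, C#add9 ends at 10, Em ends at 13, D ends at 18, F#6 ends at 21, Dbmaj7 ends at 24, Bdim ends at 28, Cm ends at 34, Bbm ends at 38.
Beat 37 falls within Bbm.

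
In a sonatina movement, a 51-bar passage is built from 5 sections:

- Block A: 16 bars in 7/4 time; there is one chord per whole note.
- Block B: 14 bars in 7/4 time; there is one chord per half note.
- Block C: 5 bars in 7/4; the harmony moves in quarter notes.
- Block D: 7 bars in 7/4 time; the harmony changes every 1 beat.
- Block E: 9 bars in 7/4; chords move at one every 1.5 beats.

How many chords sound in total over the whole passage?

A: 16 bars × 7 beats = 112 beats; 4 beats/chord → 28 chords.
B: 14 bars × 7 beats = 98 beats; 2 beats/chord → 49 chords.
C: 5 bars × 7 beats = 35 beats; 1 beat/chord → 35 chords.
D: 7 bars × 7 beats = 49 beats; 1 beat/chord → 49 chords.
E: 9 bars × 7 beats = 63 beats; 1.5 beats/chord → 42 chords.
Total: 28 + 49 + 35 + 49 + 42 = 203.

203 chords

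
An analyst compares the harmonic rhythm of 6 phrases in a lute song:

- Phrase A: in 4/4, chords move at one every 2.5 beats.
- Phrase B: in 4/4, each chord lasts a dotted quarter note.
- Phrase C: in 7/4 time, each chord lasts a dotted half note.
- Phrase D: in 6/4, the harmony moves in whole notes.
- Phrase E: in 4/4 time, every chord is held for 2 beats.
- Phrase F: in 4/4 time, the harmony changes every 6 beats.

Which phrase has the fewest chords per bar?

Phrase F

A: 4/2.5 = 1.6 chords/bar.
B: 4/1.5 = 8/3 chords/bar.
C: 7/3 = 7/3 chords/bar.
D: 6/4 = 1.5 chords/bar.
E: 4/2 = 2 chords/bar.
F: 4/6 = 2/3 chords/bar.
Slowest is F at 2/3 chords/bar.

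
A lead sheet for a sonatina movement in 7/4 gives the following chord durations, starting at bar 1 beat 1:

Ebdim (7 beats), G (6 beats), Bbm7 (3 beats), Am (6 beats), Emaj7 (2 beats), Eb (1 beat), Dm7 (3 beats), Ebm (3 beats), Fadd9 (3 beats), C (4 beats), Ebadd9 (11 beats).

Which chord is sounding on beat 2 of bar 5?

Ebm

Beat 2 of bar 5 is beat (5−1)×7 + 2 = 30 overall.
Running totals: Ebdim ends at 7, G ends at 13, Bbm7 ends at 16, Am ends at 22, Emaj7 ends at 24, Eb ends at 25, Dm7 ends at 28, Ebm ends at 31.
Beat 30 falls within Ebm.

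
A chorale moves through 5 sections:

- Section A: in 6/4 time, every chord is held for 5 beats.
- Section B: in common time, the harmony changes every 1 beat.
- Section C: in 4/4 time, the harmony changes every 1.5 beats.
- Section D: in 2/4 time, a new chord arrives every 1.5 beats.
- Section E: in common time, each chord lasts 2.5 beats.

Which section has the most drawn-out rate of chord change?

A: 6/5 = 1.2 chords/bar.
B: 4/1 = 4 chords/bar.
C: 4/1.5 = 8/3 chords/bar.
D: 2/1.5 = 4/3 chords/bar.
E: 4/2.5 = 1.6 chords/bar.
Slowest is A at 1.2 chords/bar.

Section A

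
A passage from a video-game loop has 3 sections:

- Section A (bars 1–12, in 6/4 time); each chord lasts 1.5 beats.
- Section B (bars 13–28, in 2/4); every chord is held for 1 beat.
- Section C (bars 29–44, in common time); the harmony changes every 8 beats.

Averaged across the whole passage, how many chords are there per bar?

A: 12 bars of 6 beats is 72 beats; at 1.5 beats each that's 48 chords.
B: 16 bars of 2 beats is 32 beats; at 1 beat each that's 32 chords.
C: 16 bars of 4 beats is 64 beats; at 8 beats each that's 8 chords.
Overall: 88 chords over 44 bars → 88/44 = 2 chords per bar.

2 chords per bar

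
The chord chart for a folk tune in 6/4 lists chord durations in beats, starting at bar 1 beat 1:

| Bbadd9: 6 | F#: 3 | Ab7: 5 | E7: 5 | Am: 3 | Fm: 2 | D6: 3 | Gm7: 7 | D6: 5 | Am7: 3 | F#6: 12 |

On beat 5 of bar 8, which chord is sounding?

F#6

Beat 5 of bar 8 is beat (8−1)×6 + 5 = 47 overall.
Running totals: Bbadd9 ends at 6, F# ends at 9, Ab7 ends at 14, E7 ends at 19, Am ends at 22, Fm ends at 24, D6 ends at 27, Gm7 ends at 34, D6 ends at 39, Am7 ends at 42, F#6 ends at 54.
Beat 47 falls within F#6.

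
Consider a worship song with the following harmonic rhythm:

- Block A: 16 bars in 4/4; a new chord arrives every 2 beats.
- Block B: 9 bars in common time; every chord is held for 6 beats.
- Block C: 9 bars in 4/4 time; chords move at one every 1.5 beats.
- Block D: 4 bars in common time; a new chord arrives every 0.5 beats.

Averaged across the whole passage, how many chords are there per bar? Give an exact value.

47/19 chords per bar

A: 16 bars of 4 beats is 64 beats; at 2 beats each that's 32 chords.
B: 9 bars of 4 beats is 36 beats; at 6 beats each that's 6 chords.
C: 9 bars of 4 beats is 36 beats; at 1.5 beats each that's 24 chords.
D: 4 bars of 4 beats is 16 beats; at 0.5 beats each that's 32 chords.
Overall: 94 chords over 38 bars → 94/38 = 47/19 chords per bar.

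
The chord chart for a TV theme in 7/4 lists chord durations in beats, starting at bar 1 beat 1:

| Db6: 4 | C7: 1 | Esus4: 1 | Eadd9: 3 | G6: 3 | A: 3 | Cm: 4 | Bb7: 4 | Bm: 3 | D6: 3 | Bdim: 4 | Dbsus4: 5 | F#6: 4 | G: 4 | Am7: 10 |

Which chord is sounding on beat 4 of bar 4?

Beat 4 of bar 4 is beat (4−1)×7 + 4 = 25 overall.
Running totals: Db6 ends at 4, C7 ends at 5, Esus4 ends at 6, Eadd9 ends at 9, G6 ends at 12, A ends at 15, Cm ends at 19, Bb7 ends at 23, Bm ends at 26.
Beat 25 falls within Bm.

Bm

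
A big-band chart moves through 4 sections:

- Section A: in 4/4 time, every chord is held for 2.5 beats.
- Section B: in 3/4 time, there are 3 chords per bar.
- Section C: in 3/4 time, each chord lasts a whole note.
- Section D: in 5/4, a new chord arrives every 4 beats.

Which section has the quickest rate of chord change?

Section B

A: each chord is 2.5 beats in 4/4, so 1.6 per bar.
B: each chord is 1 beat in 3/4, so 3 per bar.
C: each chord is 4 beats in 3/4, so 0.75 per bar.
D: each chord is 4 beats in 5/4, so 1.25 per bar.
Fastest is B at 3 chords/bar.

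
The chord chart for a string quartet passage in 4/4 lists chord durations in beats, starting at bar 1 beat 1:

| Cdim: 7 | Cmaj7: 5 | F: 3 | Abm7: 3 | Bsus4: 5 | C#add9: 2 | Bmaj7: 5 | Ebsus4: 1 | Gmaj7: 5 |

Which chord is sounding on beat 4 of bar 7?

Beat 4 of bar 7 is beat (7−1)×4 + 4 = 28 overall.
Running totals: Cdim ends at 7, Cmaj7 ends at 12, F ends at 15, Abm7 ends at 18, Bsus4 ends at 23, C#add9 ends at 25, Bmaj7 ends at 30.
Beat 28 falls within Bmaj7.

Bmaj7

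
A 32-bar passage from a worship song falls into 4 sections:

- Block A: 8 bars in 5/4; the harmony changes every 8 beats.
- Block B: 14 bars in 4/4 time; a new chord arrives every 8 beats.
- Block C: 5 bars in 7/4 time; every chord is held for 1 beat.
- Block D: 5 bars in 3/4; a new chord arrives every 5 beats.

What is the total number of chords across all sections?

A: 8·5 = 40 beats, 40/8 = 5 chords.
B: 14·4 = 56 beats, 56/8 = 7 chords.
C: 5·7 = 35 beats, 35/1 = 35 chords.
D: 5·3 = 15 beats, 15/5 = 3 chords.
Total: 5 + 7 + 35 + 3 = 50.

50 chords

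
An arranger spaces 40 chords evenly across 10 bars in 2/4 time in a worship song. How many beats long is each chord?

10 bars × 2 beats/bar = 20 beats total.
20 beats ÷ 40 chords = 0.5 beats per chord.
(That is an eighth note.)

0.5 beats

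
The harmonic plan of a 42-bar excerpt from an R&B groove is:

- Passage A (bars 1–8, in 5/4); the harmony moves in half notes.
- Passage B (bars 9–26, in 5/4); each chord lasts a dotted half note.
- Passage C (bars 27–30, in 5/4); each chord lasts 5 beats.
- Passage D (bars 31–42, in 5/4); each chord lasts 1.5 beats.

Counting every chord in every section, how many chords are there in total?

94 chords

A has 40 beats and chords last 2 each, so 20 chords.
B has 90 beats and chords last 3 each, so 30 chords.
C has 20 beats and chords last 5 each, so 4 chords.
D has 60 beats and chords last 1.5 each, so 40 chords.
Total: 20 + 30 + 4 + 40 = 94.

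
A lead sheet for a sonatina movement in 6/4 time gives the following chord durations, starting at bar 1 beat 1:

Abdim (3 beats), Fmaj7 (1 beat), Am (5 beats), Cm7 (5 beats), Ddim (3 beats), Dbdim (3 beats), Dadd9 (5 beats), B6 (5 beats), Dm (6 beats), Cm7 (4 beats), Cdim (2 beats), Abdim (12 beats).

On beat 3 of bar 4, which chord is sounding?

Beat 3 of bar 4 is beat (4−1)×6 + 3 = 21 overall.
Running totals: Abdim ends at 3, Fmaj7 ends at 4, Am ends at 9, Cm7 ends at 14, Ddim ends at 17, Dbdim ends at 20, Dadd9 ends at 25.
Beat 21 falls within Dadd9.

Dadd9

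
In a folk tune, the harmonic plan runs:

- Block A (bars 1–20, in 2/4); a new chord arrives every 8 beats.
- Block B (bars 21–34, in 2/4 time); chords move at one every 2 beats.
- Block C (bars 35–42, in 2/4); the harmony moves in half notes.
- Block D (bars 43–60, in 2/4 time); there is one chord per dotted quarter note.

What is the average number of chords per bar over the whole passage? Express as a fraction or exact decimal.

A: 20 × 2 = 40 beats ÷ 8 = 5 chords.
B: 14 × 2 = 28 beats ÷ 2 = 14 chords.
C: 8 × 2 = 16 beats ÷ 2 = 8 chords.
D: 18 × 2 = 36 beats ÷ 1.5 = 24 chords.
Overall: 51 chords over 60 bars → 51/60 = 0.85 chords per bar.

0.85 chords per bar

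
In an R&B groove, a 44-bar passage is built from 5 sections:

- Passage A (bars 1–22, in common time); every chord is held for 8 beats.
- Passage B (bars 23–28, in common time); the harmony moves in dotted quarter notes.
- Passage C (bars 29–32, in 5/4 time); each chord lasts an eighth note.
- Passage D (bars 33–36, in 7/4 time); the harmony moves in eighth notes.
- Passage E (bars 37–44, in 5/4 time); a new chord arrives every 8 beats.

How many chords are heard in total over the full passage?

A has 88 beats and chords last 8 each, so 11 chords.
B has 24 beats and chords last 1.5 each, so 16 chords.
C has 20 beats and chords last 0.5 each, so 40 chords.
D has 28 beats and chords last 0.5 each, so 56 chords.
E has 40 beats and chords last 8 each, so 5 chords.
Total: 11 + 16 + 40 + 56 + 5 = 128.

128 chords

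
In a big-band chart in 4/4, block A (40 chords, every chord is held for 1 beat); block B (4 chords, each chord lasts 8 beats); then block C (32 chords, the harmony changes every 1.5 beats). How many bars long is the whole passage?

A: 40 × 1 = 40 beats = 10 bars.
B: 4 × 8 = 32 beats = 8 bars.
C: 32 × 1.5 = 48 beats = 12 bars.
Total: 10 + 8 + 12 = 30 bars.

30 bars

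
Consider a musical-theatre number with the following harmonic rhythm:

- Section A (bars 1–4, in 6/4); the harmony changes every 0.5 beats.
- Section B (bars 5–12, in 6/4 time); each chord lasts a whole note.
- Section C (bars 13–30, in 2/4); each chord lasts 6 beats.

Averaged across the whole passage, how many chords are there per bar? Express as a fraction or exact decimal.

A: 4 bars of 6 beats is 24 beats; at 0.5 beats each that's 48 chords.
B: 8 bars of 6 beats is 48 beats; at 4 beats each that's 12 chords.
C: 18 bars of 2 beats is 36 beats; at 6 beats each that's 6 chords.
Overall: 66 chords over 30 bars → 66/30 = 2.2 chords per bar.

2.2 chords per bar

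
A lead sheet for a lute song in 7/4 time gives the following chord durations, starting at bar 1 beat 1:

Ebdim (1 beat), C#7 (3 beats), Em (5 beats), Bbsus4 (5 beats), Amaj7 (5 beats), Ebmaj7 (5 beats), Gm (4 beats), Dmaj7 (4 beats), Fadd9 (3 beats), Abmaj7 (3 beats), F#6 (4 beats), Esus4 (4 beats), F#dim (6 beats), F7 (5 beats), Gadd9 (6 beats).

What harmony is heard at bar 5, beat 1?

Dmaj7

Beat 1 of bar 5 is beat (5−1)×7 + 1 = 29 overall.
Running totals: Ebdim ends at 1, C#7 ends at 4, Em ends at 9, Bbsus4 ends at 14, Amaj7 ends at 19, Ebmaj7 ends at 24, Gm ends at 28, Dmaj7 ends at 32.
Beat 29 falls within Dmaj7.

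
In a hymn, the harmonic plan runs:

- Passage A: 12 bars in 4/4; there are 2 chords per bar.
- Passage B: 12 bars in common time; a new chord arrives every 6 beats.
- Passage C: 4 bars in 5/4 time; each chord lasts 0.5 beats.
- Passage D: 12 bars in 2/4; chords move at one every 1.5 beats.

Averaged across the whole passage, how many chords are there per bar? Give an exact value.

A: 12 × 4 = 48 beats ÷ 2 = 24 chords.
B: 12 × 4 = 48 beats ÷ 6 = 8 chords.
C: 4 × 5 = 20 beats ÷ 0.5 = 40 chords.
D: 12 × 2 = 24 beats ÷ 1.5 = 16 chords.
Overall: 88 chords over 40 bars → 88/40 = 2.2 chords per bar.

2.2 chords per bar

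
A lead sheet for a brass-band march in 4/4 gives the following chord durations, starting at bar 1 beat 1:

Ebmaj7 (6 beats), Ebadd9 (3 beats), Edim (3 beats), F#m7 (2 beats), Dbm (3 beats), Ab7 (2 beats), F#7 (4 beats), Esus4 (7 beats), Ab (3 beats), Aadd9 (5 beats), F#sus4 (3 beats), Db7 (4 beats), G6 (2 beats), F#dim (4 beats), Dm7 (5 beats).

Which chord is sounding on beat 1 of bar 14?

Beat 1 of bar 14 is beat (14−1)×4 + 1 = 53 overall.
Running totals: Ebmaj7 ends at 6, Ebadd9 ends at 9, Edim ends at 12, F#m7 ends at 14, Dbm ends at 17, Ab7 ends at 19, F#7 ends at 23, Esus4 ends at 30, Ab ends at 33, Aadd9 ends at 38, F#sus4 ends at 41, Db7 ends at 45, G6 ends at 47, F#dim ends at 51, Dm7 ends at 56.
Beat 53 falls within Dm7.

Dm7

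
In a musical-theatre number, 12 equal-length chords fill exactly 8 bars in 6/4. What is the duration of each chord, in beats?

8 bars × 6 beats/bar = 48 beats total.
48 beats ÷ 12 chords = 4 beats per chord.
(That is a whole note.)

4 beats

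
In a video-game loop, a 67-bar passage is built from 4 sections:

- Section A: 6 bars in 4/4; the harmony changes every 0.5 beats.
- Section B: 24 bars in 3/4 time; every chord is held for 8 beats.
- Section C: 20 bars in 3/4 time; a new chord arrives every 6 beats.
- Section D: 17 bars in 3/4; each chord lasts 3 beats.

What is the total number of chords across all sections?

84 chords

A: 6·4 = 24 beats, 24/0.5 = 48 chords.
B: 24·3 = 72 beats, 72/8 = 9 chords.
C: 20·3 = 60 beats, 60/6 = 10 chords.
D: 17·3 = 51 beats, 51/3 = 17 chords.
Total: 48 + 9 + 10 + 17 = 84.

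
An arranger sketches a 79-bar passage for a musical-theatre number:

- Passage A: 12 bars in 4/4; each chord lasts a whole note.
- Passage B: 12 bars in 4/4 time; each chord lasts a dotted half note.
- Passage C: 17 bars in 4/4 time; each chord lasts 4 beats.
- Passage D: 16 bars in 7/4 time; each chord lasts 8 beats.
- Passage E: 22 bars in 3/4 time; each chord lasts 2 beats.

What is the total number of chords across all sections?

92 chords

A has 48 beats and chords last 4 each, so 12 chords.
B has 48 beats and chords last 3 each, so 16 chords.
C has 68 beats and chords last 4 each, so 17 chords.
D has 112 beats and chords last 8 each, so 14 chords.
E has 66 beats and chords last 2 each, so 33 chords.
Total: 12 + 16 + 17 + 14 + 33 = 92.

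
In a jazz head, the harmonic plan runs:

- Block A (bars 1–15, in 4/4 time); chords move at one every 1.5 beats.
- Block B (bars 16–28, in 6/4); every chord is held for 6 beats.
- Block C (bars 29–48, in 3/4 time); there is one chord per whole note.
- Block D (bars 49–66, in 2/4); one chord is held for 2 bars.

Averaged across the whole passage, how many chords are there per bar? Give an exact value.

A: 15 × 4 = 60 beats ÷ 1.5 = 40 chords.
B: 13 × 6 = 78 beats ÷ 6 = 13 chords.
C: 20 × 3 = 60 beats ÷ 4 = 15 chords.
D: 18 × 2 = 36 beats ÷ 4 = 9 chords.
Overall: 77 chords over 66 bars → 77/66 = 7/6 chords per bar.

7/6 chords per bar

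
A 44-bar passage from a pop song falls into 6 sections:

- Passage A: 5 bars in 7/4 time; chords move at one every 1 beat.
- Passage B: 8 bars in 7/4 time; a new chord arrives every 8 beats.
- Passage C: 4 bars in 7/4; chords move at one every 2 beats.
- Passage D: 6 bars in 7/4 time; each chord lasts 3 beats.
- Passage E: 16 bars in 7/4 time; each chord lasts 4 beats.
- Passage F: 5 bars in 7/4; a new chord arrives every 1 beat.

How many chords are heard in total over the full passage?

133 chords

A: 5 bars × 7 beats = 35 beats; 1 beat/chord → 35 chords.
B: 8 bars × 7 beats = 56 beats; 8 beats/chord → 7 chords.
C: 4 bars × 7 beats = 28 beats; 2 beats/chord → 14 chords.
D: 6 bars × 7 beats = 42 beats; 3 beats/chord → 14 chords.
E: 16 bars × 7 beats = 112 beats; 4 beats/chord → 28 chords.
F: 5 bars × 7 beats = 35 beats; 1 beat/chord → 35 chords.
Total: 35 + 7 + 14 + 14 + 28 + 35 = 133.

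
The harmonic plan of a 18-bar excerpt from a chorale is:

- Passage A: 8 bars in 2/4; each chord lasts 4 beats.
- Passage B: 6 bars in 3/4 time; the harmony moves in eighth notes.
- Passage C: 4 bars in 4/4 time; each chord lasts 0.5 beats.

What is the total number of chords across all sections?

72 chords

A: 8·2 = 16 beats, 16/4 = 4 chords.
B: 6·3 = 18 beats, 18/0.5 = 36 chords.
C: 4·4 = 16 beats, 16/0.5 = 32 chords.
Total: 4 + 36 + 32 = 72.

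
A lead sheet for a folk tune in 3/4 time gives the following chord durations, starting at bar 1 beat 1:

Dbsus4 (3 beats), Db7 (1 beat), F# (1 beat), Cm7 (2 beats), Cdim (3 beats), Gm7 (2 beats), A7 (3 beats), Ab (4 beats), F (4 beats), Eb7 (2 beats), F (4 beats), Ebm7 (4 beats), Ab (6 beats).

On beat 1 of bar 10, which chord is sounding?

Beat 1 of bar 10 is beat (10−1)×3 + 1 = 28 overall.
Running totals: Dbsus4 ends at 3, Db7 ends at 4, F# ends at 5, Cm7 ends at 7, Cdim ends at 10, Gm7 ends at 12, A7 ends at 15, Ab ends at 19, F ends at 23, Eb7 ends at 25, F ends at 29.
Beat 28 falls within F.

F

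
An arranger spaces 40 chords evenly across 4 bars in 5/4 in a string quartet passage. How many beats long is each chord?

4 bars × 5 beats/bar = 20 beats total.
20 beats ÷ 40 chords = 0.5 beats per chord.
(That is an eighth note.)

0.5 beats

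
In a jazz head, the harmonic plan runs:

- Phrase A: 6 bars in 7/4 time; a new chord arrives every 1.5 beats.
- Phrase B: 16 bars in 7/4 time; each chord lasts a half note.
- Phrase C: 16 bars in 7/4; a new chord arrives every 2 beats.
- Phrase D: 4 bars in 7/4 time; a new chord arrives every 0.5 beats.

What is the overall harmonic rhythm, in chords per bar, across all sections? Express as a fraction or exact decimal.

A: 6 bars of 7 beats is 42 beats; at 1.5 beats each that's 28 chords.
B: 16 bars of 7 beats is 112 beats; at 2 beats each that's 56 chords.
C: 16 bars of 7 beats is 112 beats; at 2 beats each that's 56 chords.
D: 4 bars of 7 beats is 28 beats; at 0.5 beats each that's 56 chords.
Overall: 196 chords over 42 bars → 196/42 = 14/3 chords per bar.

14/3 chords per bar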